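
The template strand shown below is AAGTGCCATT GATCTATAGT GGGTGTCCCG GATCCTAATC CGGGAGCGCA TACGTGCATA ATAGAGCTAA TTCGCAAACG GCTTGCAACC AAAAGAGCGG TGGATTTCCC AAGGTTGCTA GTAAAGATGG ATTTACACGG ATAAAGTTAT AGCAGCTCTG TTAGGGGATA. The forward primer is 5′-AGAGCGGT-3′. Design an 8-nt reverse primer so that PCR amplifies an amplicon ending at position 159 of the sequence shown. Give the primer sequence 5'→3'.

The forward primer binds at positions 94–101; the product's 3' end on the top strand is position 159.
The reverse primer anneals to the top strand over positions 152–159, i.e. to GCAGCTCT.
Its sequence written 5'→3' is the reverse complement: AGAGCTGC.

5'-AGAGCTGC-3'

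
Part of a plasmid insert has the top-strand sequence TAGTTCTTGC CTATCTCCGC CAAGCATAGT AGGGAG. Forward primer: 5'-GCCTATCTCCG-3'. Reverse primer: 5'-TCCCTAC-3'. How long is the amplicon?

Scanning the template, GCCTATCTCCG occurs at positions 9–19; this primer anneals to the bottom strand there with its 3' end pointing downstream.
The reverse primer's reverse complement is GTAGGGA, which matches the template at positions 29–35.
Amplicon spans positions 9–35: 27 bp.

27 bp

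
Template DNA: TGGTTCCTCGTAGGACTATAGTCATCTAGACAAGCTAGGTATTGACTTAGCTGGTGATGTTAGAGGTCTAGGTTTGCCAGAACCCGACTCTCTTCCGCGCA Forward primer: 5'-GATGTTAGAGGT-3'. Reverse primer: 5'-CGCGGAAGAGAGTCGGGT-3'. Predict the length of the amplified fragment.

44 bp

Scanning the template, GATGTTAGAGGT occurs at positions 56–67; this primer anneals to the bottom strand there with its 3' end pointing downstream.
Taking the reverse complement of CGCGGAAGAGAGTCGGGT gives ACCCGACTCTCTTCCGCG, found at positions 82–99 on the template; the primer anneals here to the top strand with its 3' end pointing upstream.
Product length = (reverse-primer end) − (forward-primer start) + 1 = 99 − 56 + 1 = 44 bp.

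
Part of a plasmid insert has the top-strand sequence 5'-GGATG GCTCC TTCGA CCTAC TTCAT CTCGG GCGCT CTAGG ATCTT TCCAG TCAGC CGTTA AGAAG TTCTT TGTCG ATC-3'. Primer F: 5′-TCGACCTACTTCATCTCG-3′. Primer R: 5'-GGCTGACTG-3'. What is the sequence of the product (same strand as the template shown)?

Forward primer TCGACCTACTTCATCTCG is found on the top strand at positions 12–29.
Reverse complement of the reverse primer: CAGTCAGCC. This occurs on the top strand at positions 48–56.
The product is the template from position 12 through 56 (45 bp).

5'-TCGACCTACTTCATCTCGGGCGCTCTAGGATCTTTCCAGTCAGCC-3'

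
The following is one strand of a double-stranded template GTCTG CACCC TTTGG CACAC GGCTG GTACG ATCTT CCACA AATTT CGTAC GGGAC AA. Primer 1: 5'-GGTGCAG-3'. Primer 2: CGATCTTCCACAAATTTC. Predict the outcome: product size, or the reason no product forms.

Primer 1 (GGTGCAG) has reverse complement CTGCACC, which matches the top strand at positions 3–9; primer 1 anneals to the top strand there with its 3' end pointing upstream toward position 3.
Primer 2 (CGATCTTCCACAAATTTC) matches the top strand directly at positions 29–46; it anneals to the bottom strand with its 3' end pointing downstream toward position 46.
The 3' ends diverge (primer 1 extends toward position 1, primer 2 toward position 57), so the primers never converge on a shared product.

No product — the primers' 3' ends point away from each other.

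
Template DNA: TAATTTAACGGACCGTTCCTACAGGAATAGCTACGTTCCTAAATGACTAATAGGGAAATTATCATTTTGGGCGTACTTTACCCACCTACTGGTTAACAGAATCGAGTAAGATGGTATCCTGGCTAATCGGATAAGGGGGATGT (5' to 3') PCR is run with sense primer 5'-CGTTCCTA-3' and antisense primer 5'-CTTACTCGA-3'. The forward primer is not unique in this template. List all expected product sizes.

97 bp, 77 bp

The forward primer CGTTCCTA matches the top strand at positions 14–21, 34–41.
The reverse primer's reverse complement is TCGAGTAAG, matching at positions 102–110.
Each forward site pairs with the reverse site to give a product ending at position 110: sizes 97, 77 bp.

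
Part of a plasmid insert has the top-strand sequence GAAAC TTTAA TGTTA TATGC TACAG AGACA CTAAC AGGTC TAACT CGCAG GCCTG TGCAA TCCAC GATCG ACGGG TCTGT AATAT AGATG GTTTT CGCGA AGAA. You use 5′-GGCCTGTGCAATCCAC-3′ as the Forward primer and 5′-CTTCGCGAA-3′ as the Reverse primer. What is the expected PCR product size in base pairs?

Scanning the template, GGCCTGTGCAATCCAC occurs at positions 50–65; this primer anneals to the bottom strand there with its 3' end pointing downstream.
Taking the reverse complement of CTTCGCGAA gives TTCGCGAAG, found at positions 94–102 on the template; the primer anneals here to the top strand with its 3' end pointing upstream.
Amplicon spans positions 50–102: 53 bp.

53 bp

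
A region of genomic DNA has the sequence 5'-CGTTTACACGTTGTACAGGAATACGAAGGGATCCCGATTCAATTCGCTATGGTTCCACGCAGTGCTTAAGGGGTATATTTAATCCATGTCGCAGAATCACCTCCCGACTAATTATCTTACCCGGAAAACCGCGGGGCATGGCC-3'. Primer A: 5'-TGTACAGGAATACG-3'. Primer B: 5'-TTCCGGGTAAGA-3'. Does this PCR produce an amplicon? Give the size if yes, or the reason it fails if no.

Yes — a 115 bp product.

Primer A (TGTACAGGAATACG) matches the top strand at positions 12–25; it acts as a forward primer.
Primer B's reverse complement is TCTTACCCGGAA, matching the top strand at positions 115–126; it acts as a reverse primer.
The 3' ends face each other across positions 12–126, giving a 115 bp product.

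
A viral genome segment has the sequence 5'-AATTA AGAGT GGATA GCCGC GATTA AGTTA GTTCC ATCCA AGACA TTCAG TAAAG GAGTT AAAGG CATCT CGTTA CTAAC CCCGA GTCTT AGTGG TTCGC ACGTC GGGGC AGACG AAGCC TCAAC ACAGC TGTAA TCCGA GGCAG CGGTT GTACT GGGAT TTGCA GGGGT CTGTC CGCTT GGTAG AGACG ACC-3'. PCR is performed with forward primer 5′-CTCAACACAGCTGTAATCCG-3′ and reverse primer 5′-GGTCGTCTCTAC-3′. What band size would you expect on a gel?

Forward primer CTCAACACAGCTGTAATCCG is found on the top strand at positions 120–139.
Taking the reverse complement of GGTCGTCTCTAC gives GTAGAGACGACC, found at positions 182–193 on the template; the primer anneals here to the top strand with its 3' end pointing upstream.
Amplicon spans positions 120–193: 74 bp.

74 bp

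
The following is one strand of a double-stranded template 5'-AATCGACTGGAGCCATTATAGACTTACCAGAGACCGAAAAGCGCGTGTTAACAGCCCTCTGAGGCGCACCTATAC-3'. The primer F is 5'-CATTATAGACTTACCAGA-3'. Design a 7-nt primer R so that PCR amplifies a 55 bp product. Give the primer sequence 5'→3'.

5'-TGCGCCT-3'

The forward primer binds at positions 14–31, so a 55 bp product ends at position 14 + 55 − 1 = 68.
The reverse primer anneals to the top strand over positions 62–68, i.e. to AGGCGCA.
Its sequence written 5'→3' is the reverse complement: TGCGCCT.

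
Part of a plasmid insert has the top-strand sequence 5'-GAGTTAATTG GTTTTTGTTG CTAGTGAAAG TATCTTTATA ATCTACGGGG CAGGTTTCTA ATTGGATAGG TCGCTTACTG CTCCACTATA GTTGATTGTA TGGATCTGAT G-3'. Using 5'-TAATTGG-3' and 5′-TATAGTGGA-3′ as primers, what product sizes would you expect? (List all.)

The forward primer TAATTGG matches the top strand at positions 5–11, 59–65.
The reverse primer's reverse complement is TCCACTATA, matching at positions 82–90.
Each forward site pairs with the reverse site to give a product ending at position 90: sizes 86, 32 bp.

86 bp, 32 bp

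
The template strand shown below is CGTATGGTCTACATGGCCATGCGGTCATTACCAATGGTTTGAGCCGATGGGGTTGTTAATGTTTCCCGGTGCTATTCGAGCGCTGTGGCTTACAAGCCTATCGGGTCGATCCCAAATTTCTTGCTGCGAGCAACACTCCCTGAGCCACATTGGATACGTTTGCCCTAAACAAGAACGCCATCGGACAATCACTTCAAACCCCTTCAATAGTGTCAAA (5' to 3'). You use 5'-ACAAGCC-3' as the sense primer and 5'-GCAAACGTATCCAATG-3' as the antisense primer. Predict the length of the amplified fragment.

Scanning the template, ACAAGCC occurs at positions 92–98; this primer anneals to the bottom strand there with its 3' end pointing downstream.
Taking the reverse complement of GCAAACGTATCCAATG gives CATTGGATACGTTTGC, found at positions 148–163 on the template; the primer anneals here to the top strand with its 3' end pointing upstream.
Amplicon spans positions 92–163: 72 bp.

72 bp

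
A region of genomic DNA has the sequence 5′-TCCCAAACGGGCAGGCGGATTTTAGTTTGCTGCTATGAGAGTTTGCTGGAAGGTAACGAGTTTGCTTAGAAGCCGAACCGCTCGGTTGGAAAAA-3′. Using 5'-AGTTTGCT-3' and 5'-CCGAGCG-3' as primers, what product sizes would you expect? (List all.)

The forward primer AGTTTGCT matches the top strand at positions 24–31, 40–47, 59–66.
The reverse primer's reverse complement is CGCTCGG, matching at positions 79–85.
Each forward site pairs with the reverse site to give a product ending at position 85: sizes 62, 46, 27 bp.

62 bp, 46 bp, 27 bp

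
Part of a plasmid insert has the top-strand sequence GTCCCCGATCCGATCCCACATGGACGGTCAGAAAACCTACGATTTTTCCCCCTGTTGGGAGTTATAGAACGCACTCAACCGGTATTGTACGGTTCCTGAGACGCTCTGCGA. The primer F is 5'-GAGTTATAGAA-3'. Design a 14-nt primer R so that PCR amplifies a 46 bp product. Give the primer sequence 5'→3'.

5'-GCGTCTCAGGAACC-3'

The forward primer binds at positions 59–69, so a 46 bp product ends at position 59 + 46 − 1 = 104.
The reverse primer anneals to the top strand over positions 91–104, i.e. to GGTTCCTGAGACGC.
Its sequence written 5'→3' is the reverse complement: GCGTCTCAGGAACC.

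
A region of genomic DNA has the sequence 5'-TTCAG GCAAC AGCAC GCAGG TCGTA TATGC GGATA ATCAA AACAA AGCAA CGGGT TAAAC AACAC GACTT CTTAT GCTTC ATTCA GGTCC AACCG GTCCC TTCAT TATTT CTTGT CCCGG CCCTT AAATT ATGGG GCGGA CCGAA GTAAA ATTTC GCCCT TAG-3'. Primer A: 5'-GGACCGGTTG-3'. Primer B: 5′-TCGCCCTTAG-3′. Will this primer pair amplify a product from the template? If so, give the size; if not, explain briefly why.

Primer A (GGACCGGTTG) has reverse complement CAACCGGTCC, which matches the top strand at positions 90–99; primer A anneals to the top strand there with its 3' end pointing upstream toward position 90.
Primer B (TCGCCCTTAG) matches the top strand directly at positions 154–163; it anneals to the bottom strand with its 3' end pointing downstream toward position 163.
The 3' ends diverge (primer A extends toward position 1, primer B toward position 163), so the primers never converge on a shared product.

No product — the primers' 3' ends point away from each other.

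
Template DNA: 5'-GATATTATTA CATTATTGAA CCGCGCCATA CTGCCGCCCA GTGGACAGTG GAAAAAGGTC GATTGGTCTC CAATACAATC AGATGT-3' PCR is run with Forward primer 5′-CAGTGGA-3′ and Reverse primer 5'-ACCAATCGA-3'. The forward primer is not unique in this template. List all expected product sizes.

The forward primer CAGTGGA matches the top strand at positions 39–45, 46–52.
The reverse primer's reverse complement is TCGATTGGT, matching at positions 59–67.
Each forward site pairs with the reverse site to give a product ending at position 67: sizes 29, 22 bp.

29 bp, 22 bp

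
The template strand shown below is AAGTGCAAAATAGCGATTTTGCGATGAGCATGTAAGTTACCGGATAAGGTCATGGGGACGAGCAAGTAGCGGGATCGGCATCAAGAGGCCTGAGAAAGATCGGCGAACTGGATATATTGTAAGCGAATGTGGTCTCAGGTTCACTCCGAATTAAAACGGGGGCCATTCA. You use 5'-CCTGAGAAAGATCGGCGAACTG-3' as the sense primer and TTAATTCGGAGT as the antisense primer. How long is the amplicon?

66 bp

The forward primer matches the template at positions 89–110.
Reverse complement of the reverse primer: ACTCCGAATTAA. This occurs on the top strand at positions 143–154.
Amplicon spans positions 89–154: 66 bp.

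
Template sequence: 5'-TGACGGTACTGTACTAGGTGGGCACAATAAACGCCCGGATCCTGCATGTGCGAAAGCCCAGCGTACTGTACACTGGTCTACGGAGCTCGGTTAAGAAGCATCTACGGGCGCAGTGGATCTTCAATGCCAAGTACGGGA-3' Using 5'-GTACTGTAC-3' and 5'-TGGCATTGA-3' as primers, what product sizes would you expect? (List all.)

The forward primer GTACTGTAC matches the top strand at positions 6–14, 63–71.
The reverse primer's reverse complement is TCAATGCCA, matching at positions 121–129.
Each forward site pairs with the reverse site to give a product ending at position 129: sizes 124, 67 bp.

124 bp, 67 bp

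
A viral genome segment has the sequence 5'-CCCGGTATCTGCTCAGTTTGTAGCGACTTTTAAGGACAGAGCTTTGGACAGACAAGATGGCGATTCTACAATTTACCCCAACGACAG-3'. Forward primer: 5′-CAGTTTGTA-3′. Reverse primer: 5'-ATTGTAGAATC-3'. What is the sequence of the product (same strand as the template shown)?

5'-CAGTTTGTAGCGACTTTTAAGGACAGAGCTTTGGACAGACAAGATGGCGATTCTACAAT-3'

Forward primer CAGTTTGTA is found on the top strand at positions 14–22.
Taking the reverse complement of ATTGTAGAATC gives GATTCTACAAT, found at positions 62–72 on the template; the primer anneals here to the top strand with its 3' end pointing upstream.
The product is the template from position 14 through 72 (59 bp).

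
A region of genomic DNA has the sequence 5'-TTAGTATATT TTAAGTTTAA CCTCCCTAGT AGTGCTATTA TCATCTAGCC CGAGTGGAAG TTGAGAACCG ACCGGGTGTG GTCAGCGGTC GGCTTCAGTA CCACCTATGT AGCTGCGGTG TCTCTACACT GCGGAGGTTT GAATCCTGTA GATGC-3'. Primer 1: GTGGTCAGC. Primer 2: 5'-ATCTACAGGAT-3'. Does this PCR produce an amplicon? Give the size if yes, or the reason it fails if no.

Yes — a 76 bp product.

Primer 1 (GTGGTCAGC) matches the top strand at positions 78–86; it acts as a forward primer.
Primer 2's reverse complement is ATCCTGTAGAT, matching the top strand at positions 143–153; it acts as a reverse primer.
The 3' ends face each other across positions 78–153, giving a 76 bp product.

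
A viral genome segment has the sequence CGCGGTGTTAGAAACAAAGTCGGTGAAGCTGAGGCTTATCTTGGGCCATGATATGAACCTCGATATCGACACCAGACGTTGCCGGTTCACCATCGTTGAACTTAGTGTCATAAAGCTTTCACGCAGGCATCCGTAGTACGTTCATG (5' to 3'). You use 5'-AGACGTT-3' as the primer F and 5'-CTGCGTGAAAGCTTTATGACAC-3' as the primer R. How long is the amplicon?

The forward primer matches the template at positions 74–80.
Reverse complement of the reverse primer: GTGTCATAAAGCTTTCACGCAG. This occurs on the top strand at positions 105–126.
The product runs from position 74 to position 126, so its length is 126 − 74 + 1 = 53 bp.

53 bp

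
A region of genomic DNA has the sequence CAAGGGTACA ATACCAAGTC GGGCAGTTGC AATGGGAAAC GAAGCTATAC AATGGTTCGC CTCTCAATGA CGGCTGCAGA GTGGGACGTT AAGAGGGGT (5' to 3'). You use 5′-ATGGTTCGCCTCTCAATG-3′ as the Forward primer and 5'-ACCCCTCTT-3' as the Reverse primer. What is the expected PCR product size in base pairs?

48 bp

The forward primer matches the template at positions 52–69.
Taking the reverse complement of ACCCCTCTT gives AAGAGGGGT, found at positions 91–99 on the template; the primer anneals here to the top strand with its 3' end pointing upstream.
Product length = (reverse-primer end) − (forward-primer start) + 1 = 99 − 52 + 1 = 48 bp.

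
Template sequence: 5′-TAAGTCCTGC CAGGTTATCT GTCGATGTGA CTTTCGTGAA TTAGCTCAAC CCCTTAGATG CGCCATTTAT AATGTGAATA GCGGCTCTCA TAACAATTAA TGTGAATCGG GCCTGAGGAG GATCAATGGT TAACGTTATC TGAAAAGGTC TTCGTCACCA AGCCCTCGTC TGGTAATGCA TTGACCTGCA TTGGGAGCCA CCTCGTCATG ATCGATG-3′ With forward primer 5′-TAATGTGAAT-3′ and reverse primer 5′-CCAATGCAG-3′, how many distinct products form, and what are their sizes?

Two products: 125 bp, 97 bp

The forward primer TAATGTGAAT matches the top strand at positions 70–79, 98–107.
The reverse primer's reverse complement is CTGCATTGG, matching at positions 186–194.
Each forward site pairs with the reverse site to give a product ending at position 194: sizes 125, 97 bp.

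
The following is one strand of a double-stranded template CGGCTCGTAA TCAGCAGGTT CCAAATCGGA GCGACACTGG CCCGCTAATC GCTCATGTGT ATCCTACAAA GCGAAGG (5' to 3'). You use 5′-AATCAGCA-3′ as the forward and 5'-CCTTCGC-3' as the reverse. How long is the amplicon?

Scanning the template, AATCAGCA occurs at positions 9–16; this primer anneals to the bottom strand there with its 3' end pointing downstream.
The reverse primer's reverse complement is GCGAAGG, which matches the template at positions 71–77.
The product runs from position 9 to position 77, so its length is 77 − 9 + 1 = 69 bp.

69 bp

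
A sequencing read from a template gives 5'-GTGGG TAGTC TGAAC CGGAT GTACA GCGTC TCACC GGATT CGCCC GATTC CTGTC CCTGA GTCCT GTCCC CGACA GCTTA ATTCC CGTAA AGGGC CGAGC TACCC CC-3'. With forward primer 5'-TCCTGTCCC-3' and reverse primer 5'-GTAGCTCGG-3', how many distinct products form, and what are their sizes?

The forward primer TCCTGTCCC matches the top strand at positions 49–57, 62–70.
The reverse primer's reverse complement is CCGAGCTAC, matching at positions 95–103.
Each forward site pairs with the reverse site to give a product ending at position 103: sizes 55, 42 bp.

Two products: 55 bp, 42 bp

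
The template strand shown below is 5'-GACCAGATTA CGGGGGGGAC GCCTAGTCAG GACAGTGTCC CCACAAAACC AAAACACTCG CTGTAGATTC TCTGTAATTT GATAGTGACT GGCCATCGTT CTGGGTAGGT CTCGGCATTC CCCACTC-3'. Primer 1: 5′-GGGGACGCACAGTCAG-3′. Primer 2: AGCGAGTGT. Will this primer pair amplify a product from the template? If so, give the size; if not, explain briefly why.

No product — primer 1 has no binding site in the template.

Primer 1 (GGGGACGCACAGTCAG) does not match the top strand, and its reverse complement CTGACTGTGCGTCCCC does not match either.
With no annealing site for primer 1, no amplification occurs.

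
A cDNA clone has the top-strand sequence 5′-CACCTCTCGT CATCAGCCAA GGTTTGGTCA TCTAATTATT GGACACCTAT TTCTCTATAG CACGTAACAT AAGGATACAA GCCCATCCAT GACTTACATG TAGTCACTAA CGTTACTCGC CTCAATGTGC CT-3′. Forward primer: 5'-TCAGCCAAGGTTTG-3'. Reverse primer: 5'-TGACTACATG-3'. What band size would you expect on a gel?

94 bp

The forward primer matches the template at positions 13–26.
Taking the reverse complement of TGACTACATG gives CATGTAGTCA, found at positions 97–106 on the template; the primer anneals here to the top strand with its 3' end pointing upstream.
The product runs from position 13 to position 106, so its length is 106 − 13 + 1 = 94 bp.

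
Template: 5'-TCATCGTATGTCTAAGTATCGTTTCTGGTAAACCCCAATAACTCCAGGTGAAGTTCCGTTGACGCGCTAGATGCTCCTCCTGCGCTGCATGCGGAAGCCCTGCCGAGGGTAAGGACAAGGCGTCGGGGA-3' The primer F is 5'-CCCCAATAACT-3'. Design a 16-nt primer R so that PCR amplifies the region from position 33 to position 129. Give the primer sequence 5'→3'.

The product's 3' end on the top strand is position 129.
The reverse primer anneals to the top strand over positions 114–129, i.e. to GACAAGGCGTCGGGGA.
Its sequence written 5'→3' is the reverse complement: TCCCCGACGCCTTGTC.

5'-TCCCCGACGCCTTGTC-3'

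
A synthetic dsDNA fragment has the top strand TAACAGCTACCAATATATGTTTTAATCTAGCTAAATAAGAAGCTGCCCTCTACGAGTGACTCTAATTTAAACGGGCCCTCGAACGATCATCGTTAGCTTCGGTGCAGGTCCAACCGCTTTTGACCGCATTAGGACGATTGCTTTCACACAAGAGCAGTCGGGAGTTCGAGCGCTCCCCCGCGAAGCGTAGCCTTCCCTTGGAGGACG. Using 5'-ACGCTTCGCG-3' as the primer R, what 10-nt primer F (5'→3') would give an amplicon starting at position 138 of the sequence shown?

5'-TTGCTTTCAC-3'

The reverse primer's reverse complement CGCGAAGCGT matches the template at positions 179–188; the product starts at position 138.
The forward primer is identical to the top strand over positions 138–147: TTGCTTTCAC.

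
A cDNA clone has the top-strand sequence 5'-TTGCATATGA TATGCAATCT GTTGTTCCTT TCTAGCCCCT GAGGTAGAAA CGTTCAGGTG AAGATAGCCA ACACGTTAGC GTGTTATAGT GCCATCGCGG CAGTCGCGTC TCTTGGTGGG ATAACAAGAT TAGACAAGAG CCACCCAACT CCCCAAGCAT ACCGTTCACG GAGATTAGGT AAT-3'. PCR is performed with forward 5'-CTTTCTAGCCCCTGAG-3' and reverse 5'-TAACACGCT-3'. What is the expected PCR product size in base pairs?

59 bp

Forward primer CTTTCTAGCCCCTGAG is found on the top strand at positions 28–43.
Taking the reverse complement of TAACACGCT gives AGCGTGTTA, found at positions 78–86 on the template; the primer anneals here to the top strand with its 3' end pointing upstream.
Product length = (reverse-primer end) − (forward-primer start) + 1 = 86 − 28 + 1 = 59 bp.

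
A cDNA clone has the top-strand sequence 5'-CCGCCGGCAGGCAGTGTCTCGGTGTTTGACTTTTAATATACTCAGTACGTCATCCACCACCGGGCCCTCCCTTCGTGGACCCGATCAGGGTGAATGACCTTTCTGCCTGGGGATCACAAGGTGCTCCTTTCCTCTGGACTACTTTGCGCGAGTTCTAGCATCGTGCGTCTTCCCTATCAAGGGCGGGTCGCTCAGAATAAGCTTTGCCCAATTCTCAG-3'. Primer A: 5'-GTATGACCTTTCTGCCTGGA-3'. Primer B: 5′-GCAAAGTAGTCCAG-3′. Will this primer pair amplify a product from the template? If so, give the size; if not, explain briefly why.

Primer A (GTATGACCTTTCTGCCTGGA) does not match the top strand, and its reverse complement TCCAGGCAGAAAGGTCATAC does not match either.
With no annealing site for primer A, no amplification occurs.

No product — primer A has no binding site in the template.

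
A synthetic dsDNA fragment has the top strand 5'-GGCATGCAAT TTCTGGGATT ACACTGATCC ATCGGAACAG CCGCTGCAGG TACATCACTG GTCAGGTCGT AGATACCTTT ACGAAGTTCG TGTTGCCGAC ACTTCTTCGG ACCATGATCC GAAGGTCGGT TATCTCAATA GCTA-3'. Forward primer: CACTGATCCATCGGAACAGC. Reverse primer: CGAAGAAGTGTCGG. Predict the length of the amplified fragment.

88 bp

Forward primer CACTGATCCATCGGAACAGC is found on the top strand at positions 22–41.
Taking the reverse complement of CGAAGAAGTGTCGG gives CCGACACTTCTTCG, found at positions 96–109 on the template; the primer anneals here to the top strand with its 3' end pointing upstream.
Amplicon spans positions 22–109: 88 bp.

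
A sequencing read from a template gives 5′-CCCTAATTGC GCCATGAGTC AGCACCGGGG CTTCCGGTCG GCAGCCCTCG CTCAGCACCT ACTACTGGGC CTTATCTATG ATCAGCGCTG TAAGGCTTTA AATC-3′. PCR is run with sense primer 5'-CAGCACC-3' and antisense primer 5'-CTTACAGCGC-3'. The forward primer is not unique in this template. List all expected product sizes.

75 bp, 42 bp

The forward primer CAGCACC matches the top strand at positions 20–26, 53–59.
The reverse primer's reverse complement is GCGCTGTAAG, matching at positions 85–94.
Each forward site pairs with the reverse site to give a product ending at position 94: sizes 75, 42 bp.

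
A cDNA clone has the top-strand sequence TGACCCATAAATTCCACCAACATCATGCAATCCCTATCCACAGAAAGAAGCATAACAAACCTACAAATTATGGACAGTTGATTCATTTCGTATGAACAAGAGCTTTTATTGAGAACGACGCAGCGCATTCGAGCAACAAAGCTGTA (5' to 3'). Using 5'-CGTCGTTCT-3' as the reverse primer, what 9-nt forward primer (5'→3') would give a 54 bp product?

5'-ATTATGGAC-3'

The reverse primer's reverse complement AGAACGACG matches the template at positions 112–120, so the product ends at position 120.
A 54 bp product then starts at position 120 − 54 + 1 = 67.
The forward primer is identical to the top strand there: ATTATGGAC.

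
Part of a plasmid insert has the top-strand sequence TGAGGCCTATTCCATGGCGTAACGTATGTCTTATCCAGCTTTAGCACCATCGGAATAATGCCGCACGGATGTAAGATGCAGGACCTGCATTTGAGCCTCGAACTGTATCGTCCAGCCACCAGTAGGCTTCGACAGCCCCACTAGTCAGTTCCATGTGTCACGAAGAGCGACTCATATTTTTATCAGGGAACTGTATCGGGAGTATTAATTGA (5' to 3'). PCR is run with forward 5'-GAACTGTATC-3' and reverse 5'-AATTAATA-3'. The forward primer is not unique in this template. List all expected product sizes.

The forward primer GAACTGTATC matches the top strand at positions 100–109, 188–197.
The reverse primer's reverse complement is TATTAATT, matching at positions 203–210.
Each forward site pairs with the reverse site to give a product ending at position 210: sizes 111, 23 bp.

111 bp, 23 bp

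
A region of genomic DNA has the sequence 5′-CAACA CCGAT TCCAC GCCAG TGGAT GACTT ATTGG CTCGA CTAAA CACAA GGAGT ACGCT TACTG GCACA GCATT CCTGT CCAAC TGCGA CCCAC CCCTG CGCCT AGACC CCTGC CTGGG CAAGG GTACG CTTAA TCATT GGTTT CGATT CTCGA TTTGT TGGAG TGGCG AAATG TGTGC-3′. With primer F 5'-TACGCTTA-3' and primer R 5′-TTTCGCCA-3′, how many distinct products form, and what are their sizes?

The forward primer TACGCTTA matches the top strand at positions 55–62, 127–134.
The reverse primer's reverse complement is TGGCGAAA, matching at positions 166–173.
Each forward site pairs with the reverse site to give a product ending at position 173: sizes 119, 47 bp.

Two products: 119 bp, 47 bp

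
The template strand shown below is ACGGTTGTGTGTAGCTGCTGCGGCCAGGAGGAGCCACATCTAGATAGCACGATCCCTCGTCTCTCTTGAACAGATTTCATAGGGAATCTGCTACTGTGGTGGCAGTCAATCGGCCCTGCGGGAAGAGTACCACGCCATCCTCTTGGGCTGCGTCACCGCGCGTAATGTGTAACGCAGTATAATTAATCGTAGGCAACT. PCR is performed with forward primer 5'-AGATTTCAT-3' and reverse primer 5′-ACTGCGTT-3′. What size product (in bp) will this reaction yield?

The forward primer matches the template at positions 72–80.
Taking the reverse complement of ACTGCGTT gives AACGCAGT, found at positions 171–178 on the template; the primer anneals here to the top strand with its 3' end pointing upstream.
Product length = (reverse-primer end) − (forward-primer start) + 1 = 178 − 72 + 1 = 107 bp.

107 bp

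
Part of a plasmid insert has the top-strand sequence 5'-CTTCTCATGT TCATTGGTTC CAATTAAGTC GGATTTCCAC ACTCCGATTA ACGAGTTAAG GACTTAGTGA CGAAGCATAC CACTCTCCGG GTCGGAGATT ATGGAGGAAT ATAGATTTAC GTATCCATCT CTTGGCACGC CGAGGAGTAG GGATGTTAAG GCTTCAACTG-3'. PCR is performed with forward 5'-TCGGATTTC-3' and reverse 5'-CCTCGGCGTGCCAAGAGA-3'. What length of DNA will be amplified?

Scanning the template, TCGGATTTC occurs at positions 29–37; this primer anneals to the bottom strand there with its 3' end pointing downstream.
The reverse primer's reverse complement is TCTCTTGGCACGCCGAGG, which matches the template at positions 128–145.
The product runs from position 29 to position 145, so its length is 145 − 29 + 1 = 117 bp.

117 bp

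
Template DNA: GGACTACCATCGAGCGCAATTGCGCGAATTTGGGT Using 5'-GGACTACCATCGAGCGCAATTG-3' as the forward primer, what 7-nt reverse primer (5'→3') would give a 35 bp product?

5'-ACCCAAA-3'

The forward primer binds at positions 1–22, so a 35 bp product ends at position 1 + 35 − 1 = 35.
The reverse primer anneals to the top strand over positions 29–35, i.e. to TTTGGGT.
Its sequence written 5'→3' is the reverse complement: ACCCAAA.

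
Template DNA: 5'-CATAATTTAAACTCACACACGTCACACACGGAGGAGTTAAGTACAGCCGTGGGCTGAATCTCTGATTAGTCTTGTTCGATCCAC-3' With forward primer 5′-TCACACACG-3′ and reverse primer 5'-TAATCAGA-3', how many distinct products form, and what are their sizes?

Two products: 56 bp, 47 bp

The forward primer TCACACACG matches the top strand at positions 13–21, 22–30.
The reverse primer's reverse complement is TCTGATTA, matching at positions 61–68.
Each forward site pairs with the reverse site to give a product ending at position 68: sizes 56, 47 bp.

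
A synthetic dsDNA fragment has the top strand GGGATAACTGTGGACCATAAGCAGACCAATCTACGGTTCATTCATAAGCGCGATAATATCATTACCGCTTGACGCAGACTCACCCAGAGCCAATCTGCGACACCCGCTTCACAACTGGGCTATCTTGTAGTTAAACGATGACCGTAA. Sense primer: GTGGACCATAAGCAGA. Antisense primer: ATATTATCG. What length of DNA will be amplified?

The forward primer matches the template at positions 10–25.
Taking the reverse complement of ATATTATCG gives CGATAATAT, found at positions 51–59 on the template; the primer anneals here to the top strand with its 3' end pointing upstream.
The product runs from position 10 to position 59, so its length is 59 − 10 + 1 = 50 bp.

50 bp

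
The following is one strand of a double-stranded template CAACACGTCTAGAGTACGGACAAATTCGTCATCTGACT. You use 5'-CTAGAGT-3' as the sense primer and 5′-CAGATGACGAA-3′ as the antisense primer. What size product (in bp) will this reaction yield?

Forward primer CTAGAGT is found on the top strand at positions 9–15.
Reverse complement of the reverse primer: TTCGTCATCTG. This occurs on the top strand at positions 25–35.
Product length = (reverse-primer end) − (forward-primer start) + 1 = 35 − 9 + 1 = 27 bp.

27 bp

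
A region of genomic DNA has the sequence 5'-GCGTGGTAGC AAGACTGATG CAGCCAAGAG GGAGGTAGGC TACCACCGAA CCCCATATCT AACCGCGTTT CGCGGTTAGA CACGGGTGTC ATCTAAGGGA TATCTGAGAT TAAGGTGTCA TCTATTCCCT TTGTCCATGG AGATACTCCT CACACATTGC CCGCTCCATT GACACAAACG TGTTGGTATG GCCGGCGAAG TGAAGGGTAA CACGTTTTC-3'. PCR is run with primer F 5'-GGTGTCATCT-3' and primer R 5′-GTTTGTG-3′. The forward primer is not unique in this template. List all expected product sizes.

The forward primer GGTGTCATCT matches the top strand at positions 85–94, 114–123.
The reverse primer's reverse complement is CACAAAC, matching at positions 173–179.
Each forward site pairs with the reverse site to give a product ending at position 179: sizes 95, 66 bp.

95 bp, 66 bp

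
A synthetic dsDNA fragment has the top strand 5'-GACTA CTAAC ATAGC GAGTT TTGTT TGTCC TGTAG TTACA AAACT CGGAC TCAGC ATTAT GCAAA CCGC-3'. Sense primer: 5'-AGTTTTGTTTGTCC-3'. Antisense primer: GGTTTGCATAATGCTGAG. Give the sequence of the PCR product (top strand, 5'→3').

5'-AGTTTTGTTTGTCCTGTAGTTACAAAACTCGGACTCAGCATTATGCAAACC-3'

The forward primer matches the template at positions 17–30.
Reverse complement of the reverse primer: CTCAGCATTATGCAAACC. This occurs on the top strand at positions 50–67.
The product is the template from position 17 through 67 (51 bp).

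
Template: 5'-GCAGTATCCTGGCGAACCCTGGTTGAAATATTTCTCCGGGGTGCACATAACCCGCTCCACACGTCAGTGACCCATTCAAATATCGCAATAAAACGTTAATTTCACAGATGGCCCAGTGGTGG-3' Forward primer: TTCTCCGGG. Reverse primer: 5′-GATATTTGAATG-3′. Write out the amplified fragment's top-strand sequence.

Forward primer TTCTCCGGG is found on the top strand at positions 32–40.
Reverse complement of the reverse primer: CATTCAAATATC. This occurs on the top strand at positions 73–84.
The product is the template from position 32 through 84 (53 bp).

5'-TTCTCCGGGGTGCACATAACCCGCTCCACACGTCAGTGACCCATTCAAATATC-3'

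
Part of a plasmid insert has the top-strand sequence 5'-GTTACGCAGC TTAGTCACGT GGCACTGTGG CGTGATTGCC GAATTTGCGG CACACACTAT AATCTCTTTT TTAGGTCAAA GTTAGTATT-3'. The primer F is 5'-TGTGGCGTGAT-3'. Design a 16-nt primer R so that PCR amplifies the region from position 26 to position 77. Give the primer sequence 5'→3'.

5'-GACCTAAAAAAGAGAT-3'

The product's 3' end on the top strand is position 77.
The reverse primer anneals to the top strand over positions 62–77, i.e. to ATCTCTTTTTTAGGTC.
Its sequence written 5'→3' is the reverse complement: GACCTAAAAAAGAGAT.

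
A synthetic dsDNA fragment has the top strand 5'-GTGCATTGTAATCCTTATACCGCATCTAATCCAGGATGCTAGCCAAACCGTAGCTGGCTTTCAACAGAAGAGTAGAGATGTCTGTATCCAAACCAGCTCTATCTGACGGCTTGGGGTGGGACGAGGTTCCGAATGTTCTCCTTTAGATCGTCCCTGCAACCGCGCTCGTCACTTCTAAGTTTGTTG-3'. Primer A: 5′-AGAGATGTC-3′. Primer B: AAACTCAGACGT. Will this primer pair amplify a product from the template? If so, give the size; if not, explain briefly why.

No product — primer B has no binding site in the template.

Primer B (AAACTCAGACGT) does not match the top strand, and its reverse complement ACGTCTGAGTTT does not match either.
With no annealing site for primer B, no amplification occurs.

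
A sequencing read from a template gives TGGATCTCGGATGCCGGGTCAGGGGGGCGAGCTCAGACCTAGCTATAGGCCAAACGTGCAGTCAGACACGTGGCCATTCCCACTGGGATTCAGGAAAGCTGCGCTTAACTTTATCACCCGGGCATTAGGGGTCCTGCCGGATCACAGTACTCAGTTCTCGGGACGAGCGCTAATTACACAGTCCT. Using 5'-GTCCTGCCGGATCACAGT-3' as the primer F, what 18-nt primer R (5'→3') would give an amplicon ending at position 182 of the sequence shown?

The forward primer binds at positions 131–148; the product's 3' end on the top strand is position 182.
The reverse primer anneals to the top strand over positions 165–182, i.e. to GAGCGCTAATTACACAGT.
Its sequence written 5'→3' is the reverse complement: ACTGTGTAATTAGCGCTC.

5'-ACTGTGTAATTAGCGCTC-3'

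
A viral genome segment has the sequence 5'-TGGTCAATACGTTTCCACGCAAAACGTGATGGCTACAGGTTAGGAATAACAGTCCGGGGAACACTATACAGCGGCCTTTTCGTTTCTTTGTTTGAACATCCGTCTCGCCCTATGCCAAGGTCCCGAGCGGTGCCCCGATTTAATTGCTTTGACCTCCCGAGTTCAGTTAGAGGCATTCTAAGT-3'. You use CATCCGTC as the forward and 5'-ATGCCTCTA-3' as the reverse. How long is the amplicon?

80 bp

Scanning the template, CATCCGTC occurs at positions 97–104; this primer anneals to the bottom strand there with its 3' end pointing downstream.
Reverse complement of the reverse primer: TAGAGGCAT. This occurs on the top strand at positions 168–176.
The product runs from position 97 to position 176, so its length is 176 − 97 + 1 = 80 bp.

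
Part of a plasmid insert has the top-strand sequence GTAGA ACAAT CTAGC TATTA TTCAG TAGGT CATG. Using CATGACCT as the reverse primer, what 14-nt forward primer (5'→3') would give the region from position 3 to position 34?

The reverse primer's reverse complement AGGTCATG matches the template at positions 27–34; the product starts at position 3.
The forward primer is identical to the top strand over positions 3–16: AGAACAATCTAGCT.

5'-AGAACAATCTAGCT-3'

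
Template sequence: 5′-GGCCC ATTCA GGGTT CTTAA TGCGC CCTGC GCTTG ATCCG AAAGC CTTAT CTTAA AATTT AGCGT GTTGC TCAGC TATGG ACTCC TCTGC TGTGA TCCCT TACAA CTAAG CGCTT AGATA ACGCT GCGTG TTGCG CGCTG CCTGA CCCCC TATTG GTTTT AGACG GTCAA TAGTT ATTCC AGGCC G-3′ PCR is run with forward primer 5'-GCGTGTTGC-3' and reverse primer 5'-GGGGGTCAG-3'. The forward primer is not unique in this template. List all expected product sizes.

The forward primer GCGTGTTGC matches the top strand at positions 62–70, 126–134.
The reverse primer's reverse complement is CTGACCCCC, matching at positions 142–150.
Each forward site pairs with the reverse site to give a product ending at position 150: sizes 89, 25 bp.

89 bp, 25 bp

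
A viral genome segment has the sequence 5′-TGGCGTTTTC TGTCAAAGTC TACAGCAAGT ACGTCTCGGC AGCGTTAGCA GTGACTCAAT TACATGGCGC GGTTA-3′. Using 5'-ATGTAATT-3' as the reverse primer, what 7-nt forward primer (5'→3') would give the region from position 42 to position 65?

The reverse primer's reverse complement AATTACAT matches the template at positions 58–65; the product starts at position 42.
The forward primer is identical to the top strand over positions 42–48: GCGTTAG.

5'-GCGTTAG-3'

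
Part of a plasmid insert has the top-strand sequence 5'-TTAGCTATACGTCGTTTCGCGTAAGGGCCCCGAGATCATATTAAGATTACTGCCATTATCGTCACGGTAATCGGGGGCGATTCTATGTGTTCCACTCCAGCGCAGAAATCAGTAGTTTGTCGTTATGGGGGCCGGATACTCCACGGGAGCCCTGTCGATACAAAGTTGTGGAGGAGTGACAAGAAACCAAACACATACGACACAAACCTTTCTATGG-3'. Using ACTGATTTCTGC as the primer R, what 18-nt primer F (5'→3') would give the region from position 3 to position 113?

The reverse primer's reverse complement GCAGAAATCAGT matches the template at positions 102–113; the product starts at position 3.
The forward primer is identical to the top strand over positions 3–20: AGCTATACGTCGTTTCGC.

5'-AGCTATACGTCGTTTCGC-3'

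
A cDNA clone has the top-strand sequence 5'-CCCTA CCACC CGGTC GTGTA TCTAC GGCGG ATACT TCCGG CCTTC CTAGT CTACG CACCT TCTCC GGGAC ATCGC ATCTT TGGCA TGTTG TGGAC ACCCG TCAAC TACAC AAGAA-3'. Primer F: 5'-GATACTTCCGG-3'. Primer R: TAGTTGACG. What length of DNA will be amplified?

78 bp

The forward primer matches the template at positions 30–40.
Taking the reverse complement of TAGTTGACG gives CGTCAACTA, found at positions 99–107 on the template; the primer anneals here to the top strand with its 3' end pointing upstream.
Amplicon spans positions 30–107: 78 bp.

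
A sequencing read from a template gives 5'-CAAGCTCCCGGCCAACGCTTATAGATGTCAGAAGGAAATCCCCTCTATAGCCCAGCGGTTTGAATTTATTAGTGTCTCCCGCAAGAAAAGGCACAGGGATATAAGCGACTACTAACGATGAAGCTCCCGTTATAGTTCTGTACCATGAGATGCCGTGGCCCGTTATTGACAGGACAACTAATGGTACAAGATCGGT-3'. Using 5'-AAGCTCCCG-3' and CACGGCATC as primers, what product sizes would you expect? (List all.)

The forward primer AAGCTCCCG matches the top strand at positions 2–10, 121–129.
The reverse primer's reverse complement is GATGCCGTG, matching at positions 149–157.
Each forward site pairs with the reverse site to give a product ending at position 157: sizes 156, 37 bp.

156 bp, 37 bp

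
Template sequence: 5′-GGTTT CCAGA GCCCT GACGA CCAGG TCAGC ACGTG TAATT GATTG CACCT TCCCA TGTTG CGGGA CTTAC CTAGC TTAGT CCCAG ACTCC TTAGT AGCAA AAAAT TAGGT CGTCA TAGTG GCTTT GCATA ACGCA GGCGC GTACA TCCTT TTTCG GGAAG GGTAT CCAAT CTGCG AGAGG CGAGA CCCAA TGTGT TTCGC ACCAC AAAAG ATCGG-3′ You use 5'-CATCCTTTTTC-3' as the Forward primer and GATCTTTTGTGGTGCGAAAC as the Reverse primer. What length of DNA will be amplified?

Scanning the template, CATCCTTTTTC occurs at positions 144–154; this primer anneals to the bottom strand there with its 3' end pointing downstream.
Taking the reverse complement of GATCTTTTGTGGTGCGAAAC gives GTTTCGCACCACAAAAGATC, found at positions 194–213 on the template; the primer anneals here to the top strand with its 3' end pointing upstream.
The product runs from position 144 to position 213, so its length is 213 − 144 + 1 = 70 bp.

70 bp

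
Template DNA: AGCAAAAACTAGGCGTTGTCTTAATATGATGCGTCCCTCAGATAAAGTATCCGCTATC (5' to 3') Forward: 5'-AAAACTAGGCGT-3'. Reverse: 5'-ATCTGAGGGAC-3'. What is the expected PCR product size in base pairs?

The forward primer matches the template at positions 5–16.
The reverse primer's reverse complement is GTCCCTCAGAT, which matches the template at positions 33–43.
Product length = (reverse-primer end) − (forward-primer start) + 1 = 43 − 5 + 1 = 39 bp.

39 bp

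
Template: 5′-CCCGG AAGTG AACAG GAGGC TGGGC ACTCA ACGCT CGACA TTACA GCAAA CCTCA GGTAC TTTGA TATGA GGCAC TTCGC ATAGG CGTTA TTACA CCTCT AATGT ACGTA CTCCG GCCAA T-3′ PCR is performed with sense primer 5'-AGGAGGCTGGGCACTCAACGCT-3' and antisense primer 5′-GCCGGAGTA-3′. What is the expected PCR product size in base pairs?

Scanning the template, AGGAGGCTGGGCACTCAACGCT occurs at positions 14–35; this primer anneals to the bottom strand there with its 3' end pointing downstream.
The reverse primer's reverse complement is TACTCCGGC, which matches the template at positions 109–117.
The product runs from position 14 to position 117, so its length is 117 − 14 + 1 = 104 bp.

104 bp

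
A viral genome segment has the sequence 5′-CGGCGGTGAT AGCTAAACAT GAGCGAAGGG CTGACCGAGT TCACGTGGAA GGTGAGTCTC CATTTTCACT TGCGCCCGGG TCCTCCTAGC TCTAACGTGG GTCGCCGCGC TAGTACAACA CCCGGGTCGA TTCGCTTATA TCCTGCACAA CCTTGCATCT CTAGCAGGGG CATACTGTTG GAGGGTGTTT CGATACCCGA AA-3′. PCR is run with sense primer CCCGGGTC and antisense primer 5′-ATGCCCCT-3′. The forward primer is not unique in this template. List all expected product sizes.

99 bp, 53 bp

The forward primer CCCGGGTC matches the top strand at positions 75–82, 121–128.
The reverse primer's reverse complement is AGGGGCAT, matching at positions 166–173.
Each forward site pairs with the reverse site to give a product ending at position 173: sizes 99, 53 bp.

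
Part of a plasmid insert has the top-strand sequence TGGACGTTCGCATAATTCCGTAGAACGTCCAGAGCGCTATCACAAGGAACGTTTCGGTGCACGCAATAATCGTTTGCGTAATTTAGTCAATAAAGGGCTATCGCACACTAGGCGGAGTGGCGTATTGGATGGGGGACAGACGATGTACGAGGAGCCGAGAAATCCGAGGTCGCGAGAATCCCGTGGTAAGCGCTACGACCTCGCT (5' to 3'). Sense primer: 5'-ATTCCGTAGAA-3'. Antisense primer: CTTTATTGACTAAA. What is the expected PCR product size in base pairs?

81 bp

Scanning the template, ATTCCGTAGAA occurs at positions 15–25; this primer anneals to the bottom strand there with its 3' end pointing downstream.
Taking the reverse complement of CTTTATTGACTAAA gives TTTAGTCAATAAAG, found at positions 82–95 on the template; the primer anneals here to the top strand with its 3' end pointing upstream.
Product length = (reverse-primer end) − (forward-primer start) + 1 = 95 − 15 + 1 = 81 bp.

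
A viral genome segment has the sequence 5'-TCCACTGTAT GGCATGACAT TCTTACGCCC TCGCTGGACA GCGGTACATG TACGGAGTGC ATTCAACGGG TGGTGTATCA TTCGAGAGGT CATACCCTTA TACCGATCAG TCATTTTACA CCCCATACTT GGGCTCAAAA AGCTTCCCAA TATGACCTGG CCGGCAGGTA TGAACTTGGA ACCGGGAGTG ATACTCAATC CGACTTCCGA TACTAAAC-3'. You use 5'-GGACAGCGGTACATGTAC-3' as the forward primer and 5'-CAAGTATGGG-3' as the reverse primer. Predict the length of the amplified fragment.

96 bp

Forward primer GGACAGCGGTACATGTAC is found on the top strand at positions 36–53.
The reverse primer's reverse complement is CCCATACTTG, which matches the template at positions 122–131.
Product length = (reverse-primer end) − (forward-primer start) + 1 = 131 − 36 + 1 = 96 bp.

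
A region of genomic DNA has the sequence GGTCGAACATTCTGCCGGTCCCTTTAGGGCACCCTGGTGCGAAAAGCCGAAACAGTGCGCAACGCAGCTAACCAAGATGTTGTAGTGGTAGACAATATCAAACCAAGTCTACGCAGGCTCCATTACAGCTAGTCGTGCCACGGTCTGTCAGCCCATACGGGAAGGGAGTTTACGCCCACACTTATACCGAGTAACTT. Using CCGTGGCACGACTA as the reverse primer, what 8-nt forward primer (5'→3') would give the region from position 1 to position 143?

The reverse primer's reverse complement TAGTCGTGCCACGG matches the template at positions 130–143; the product starts at position 1.
The forward primer is identical to the top strand over positions 1–8: GGTCGAAC.

5'-GGTCGAAC-3'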